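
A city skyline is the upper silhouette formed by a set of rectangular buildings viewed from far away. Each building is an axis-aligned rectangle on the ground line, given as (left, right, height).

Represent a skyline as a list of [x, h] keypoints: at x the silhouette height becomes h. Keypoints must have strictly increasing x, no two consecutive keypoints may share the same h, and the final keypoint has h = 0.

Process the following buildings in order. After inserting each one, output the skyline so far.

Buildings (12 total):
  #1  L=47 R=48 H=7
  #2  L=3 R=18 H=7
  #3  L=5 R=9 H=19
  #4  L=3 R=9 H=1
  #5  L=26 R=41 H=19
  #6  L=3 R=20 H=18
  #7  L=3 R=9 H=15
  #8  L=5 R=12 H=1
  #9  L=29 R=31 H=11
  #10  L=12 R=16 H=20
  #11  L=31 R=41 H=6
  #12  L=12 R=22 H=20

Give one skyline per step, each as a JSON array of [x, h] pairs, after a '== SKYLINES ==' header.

== SKYLINES ==
[[47,7],[48,0]]
[[3,7],[18,0],[47,7],[48,0]]
[[3,7],[5,19],[9,7],[18,0],[47,7],[48,0]]
[[3,7],[5,19],[9,7],[18,0],[47,7],[48,0]]
[[3,7],[5,19],[9,7],[18,0],[26,19],[41,0],[47,7],[48,0]]
[[3,18],[5,19],[9,18],[20,0],[26,19],[41,0],[47,7],[48,0]]
[[3,18],[5,19],[9,18],[20,0],[26,19],[41,0],[47,7],[48,0]]
[[3,18],[5,19],[9,18],[20,0],[26,19],[41,0],[47,7],[48,0]]
[[3,18],[5,19],[9,18],[20,0],[26,19],[41,0],[47,7],[48,0]]
[[3,18],[5,19],[9,18],[12,20],[16,18],[20,0],[26,19],[41,0],[47,7],[48,0]]
[[3,18],[5,19],[9,18],[12,20],[16,18],[20,0],[26,19],[41,0],[47,7],[48,0]]
[[3,18],[5,19],[9,18],[12,20],[22,0],[26,19],[41,0],[47,7],[48,0]]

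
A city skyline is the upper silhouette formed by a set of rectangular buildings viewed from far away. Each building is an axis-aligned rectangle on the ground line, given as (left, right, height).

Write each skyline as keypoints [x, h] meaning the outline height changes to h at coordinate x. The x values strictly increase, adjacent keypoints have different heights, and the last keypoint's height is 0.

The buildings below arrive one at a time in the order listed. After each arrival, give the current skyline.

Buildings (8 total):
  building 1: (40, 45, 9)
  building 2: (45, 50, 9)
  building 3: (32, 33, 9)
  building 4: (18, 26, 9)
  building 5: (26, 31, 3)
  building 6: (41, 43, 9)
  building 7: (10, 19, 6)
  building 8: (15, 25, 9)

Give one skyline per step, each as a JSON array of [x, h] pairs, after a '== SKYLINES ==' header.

== SKYLINES ==
[[40,9],[45,0]]
[[40,9],[50,0]]
[[32,9],[33,0],[40,9],[50,0]]
[[18,9],[26,0],[32,9],[33,0],[40,9],[50,0]]
[[18,9],[26,3],[31,0],[32,9],[33,0],[40,9],[50,0]]
[[18,9],[26,3],[31,0],[32,9],[33,0],[40,9],[50,0]]
[[10,6],[18,9],[26,3],[31,0],[32,9],[33,0],[40,9],[50,0]]
[[10,6],[15,9],[26,3],[31,0],[32,9],[33,0],[40,9],[50,0]]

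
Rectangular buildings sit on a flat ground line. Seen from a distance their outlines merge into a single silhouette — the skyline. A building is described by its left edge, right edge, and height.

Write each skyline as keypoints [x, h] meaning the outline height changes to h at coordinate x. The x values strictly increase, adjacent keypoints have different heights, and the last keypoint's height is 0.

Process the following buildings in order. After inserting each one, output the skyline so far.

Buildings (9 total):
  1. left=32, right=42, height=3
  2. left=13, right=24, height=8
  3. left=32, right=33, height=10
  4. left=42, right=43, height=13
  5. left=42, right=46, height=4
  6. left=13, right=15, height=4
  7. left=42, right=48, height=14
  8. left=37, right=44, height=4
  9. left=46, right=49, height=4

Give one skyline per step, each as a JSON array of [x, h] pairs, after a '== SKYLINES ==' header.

== SKYLINES ==
[[32,3],[42,0]]
[[13,8],[24,0],[32,3],[42,0]]
[[13,8],[24,0],[32,10],[33,3],[42,0]]
[[13,8],[24,0],[32,10],[33,3],[42,13],[43,0]]
[[13,8],[24,0],[32,10],[33,3],[42,13],[43,4],[46,0]]
[[13,8],[24,0],[32,10],[33,3],[42,13],[43,4],[46,0]]
[[13,8],[24,0],[32,10],[33,3],[42,14],[48,0]]
[[13,8],[24,0],[32,10],[33,3],[37,4],[42,14],[48,0]]
[[13,8],[24,0],[32,10],[33,3],[37,4],[42,14],[48,4],[49,0]]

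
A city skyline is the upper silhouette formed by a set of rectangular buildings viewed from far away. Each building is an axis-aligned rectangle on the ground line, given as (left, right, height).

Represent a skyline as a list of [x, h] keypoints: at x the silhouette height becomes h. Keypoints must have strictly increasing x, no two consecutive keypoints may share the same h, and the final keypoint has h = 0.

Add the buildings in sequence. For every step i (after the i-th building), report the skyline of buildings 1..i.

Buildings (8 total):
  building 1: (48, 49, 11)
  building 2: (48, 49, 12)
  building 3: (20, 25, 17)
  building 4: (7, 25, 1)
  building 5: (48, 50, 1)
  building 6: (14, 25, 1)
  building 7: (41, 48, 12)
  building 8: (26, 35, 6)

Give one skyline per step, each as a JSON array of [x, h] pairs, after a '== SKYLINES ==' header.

== SKYLINES ==
[[48,11],[49,0]]
[[48,12],[49,0]]
[[20,17],[25,0],[48,12],[49,0]]
[[7,1],[20,17],[25,0],[48,12],[49,0]]
[[7,1],[20,17],[25,0],[48,12],[49,1],[50,0]]
[[7,1],[20,17],[25,0],[48,12],[49,1],[50,0]]
[[7,1],[20,17],[25,0],[41,12],[49,1],[50,0]]
[[7,1],[20,17],[25,0],[26,6],[35,0],[41,12],[49,1],[50,0]]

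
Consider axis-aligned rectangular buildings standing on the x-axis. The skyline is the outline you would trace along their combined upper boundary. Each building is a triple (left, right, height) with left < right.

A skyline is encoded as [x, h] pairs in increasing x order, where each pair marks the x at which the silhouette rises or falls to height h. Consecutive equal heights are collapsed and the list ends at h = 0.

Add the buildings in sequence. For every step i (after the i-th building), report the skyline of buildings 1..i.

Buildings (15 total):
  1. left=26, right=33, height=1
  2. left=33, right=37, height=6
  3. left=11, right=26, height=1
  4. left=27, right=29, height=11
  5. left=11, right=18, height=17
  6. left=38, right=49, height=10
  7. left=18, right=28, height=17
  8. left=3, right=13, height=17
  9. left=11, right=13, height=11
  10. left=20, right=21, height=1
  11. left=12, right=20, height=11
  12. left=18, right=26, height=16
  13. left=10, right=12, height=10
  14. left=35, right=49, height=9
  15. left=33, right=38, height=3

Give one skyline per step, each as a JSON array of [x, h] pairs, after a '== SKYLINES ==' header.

== SKYLINES ==
[[26,1],[33,0]]
[[26,1],[33,6],[37,0]]
[[11,1],[33,6],[37,0]]
[[11,1],[27,11],[29,1],[33,6],[37,0]]
[[11,17],[18,1],[27,11],[29,1],[33,6],[37,0]]
[[11,17],[18,1],[27,11],[29,1],[33,6],[37,0],[38,10],[49,0]]
[[11,17],[28,11],[29,1],[33,6],[37,0],[38,10],[49,0]]
[[3,17],[28,11],[29,1],[33,6],[37,0],[38,10],[49,0]]
[[3,17],[28,11],[29,1],[33,6],[37,0],[38,10],[49,0]]
[[3,17],[28,11],[29,1],[33,6],[37,0],[38,10],[49,0]]
[[3,17],[28,11],[29,1],[33,6],[37,0],[38,10],[49,0]]
[[3,17],[28,11],[29,1],[33,6],[37,0],[38,10],[49,0]]
[[3,17],[28,11],[29,1],[33,6],[37,0],[38,10],[49,0]]
[[3,17],[28,11],[29,1],[33,6],[35,9],[38,10],[49,0]]
[[3,17],[28,11],[29,1],[33,6],[35,9],[38,10],[49,0]]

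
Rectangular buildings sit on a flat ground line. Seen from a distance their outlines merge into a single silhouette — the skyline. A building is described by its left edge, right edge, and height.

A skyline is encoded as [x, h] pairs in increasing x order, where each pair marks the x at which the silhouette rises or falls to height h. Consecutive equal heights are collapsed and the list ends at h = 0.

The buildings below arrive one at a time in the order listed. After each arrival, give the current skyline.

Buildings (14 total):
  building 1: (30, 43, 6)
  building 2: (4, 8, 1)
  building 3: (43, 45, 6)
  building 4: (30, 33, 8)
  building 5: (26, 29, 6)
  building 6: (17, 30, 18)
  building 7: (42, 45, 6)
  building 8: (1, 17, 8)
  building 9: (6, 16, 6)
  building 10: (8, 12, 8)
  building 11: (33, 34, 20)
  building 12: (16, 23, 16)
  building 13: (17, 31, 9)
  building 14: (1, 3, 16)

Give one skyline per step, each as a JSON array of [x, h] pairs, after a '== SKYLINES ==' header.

== SKYLINES ==
[[30,6],[43,0]]
[[4,1],[8,0],[30,6],[43,0]]
[[4,1],[8,0],[30,6],[45,0]]
[[4,1],[8,0],[30,8],[33,6],[45,0]]
[[4,1],[8,0],[26,6],[29,0],[30,8],[33,6],[45,0]]
[[4,1],[8,0],[17,18],[30,8],[33,6],[45,0]]
[[4,1],[8,0],[17,18],[30,8],[33,6],[45,0]]
[[1,8],[17,18],[30,8],[33,6],[45,0]]
[[1,8],[17,18],[30,8],[33,6],[45,0]]
[[1,8],[17,18],[30,8],[33,6],[45,0]]
[[1,8],[17,18],[30,8],[33,20],[34,6],[45,0]]
[[1,8],[16,16],[17,18],[30,8],[33,20],[34,6],[45,0]]
[[1,8],[16,16],[17,18],[30,9],[31,8],[33,20],[34,6],[45,0]]
[[1,16],[3,8],[16,16],[17,18],[30,9],[31,8],[33,20],[34,6],[45,0]]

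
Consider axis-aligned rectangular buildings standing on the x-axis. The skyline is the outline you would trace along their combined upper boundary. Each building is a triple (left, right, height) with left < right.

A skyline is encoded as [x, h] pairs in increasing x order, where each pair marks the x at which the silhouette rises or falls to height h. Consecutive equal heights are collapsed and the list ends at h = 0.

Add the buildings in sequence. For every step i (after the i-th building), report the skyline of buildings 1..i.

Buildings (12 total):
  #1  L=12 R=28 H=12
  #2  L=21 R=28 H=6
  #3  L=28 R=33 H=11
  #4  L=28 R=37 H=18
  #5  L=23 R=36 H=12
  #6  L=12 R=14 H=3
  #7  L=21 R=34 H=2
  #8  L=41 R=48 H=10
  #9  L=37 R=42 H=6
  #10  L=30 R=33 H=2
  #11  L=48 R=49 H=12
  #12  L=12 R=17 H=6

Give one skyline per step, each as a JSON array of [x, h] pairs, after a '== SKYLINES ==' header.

== SKYLINES ==
[[12,12],[28,0]]
[[12,12],[28,0]]
[[12,12],[28,11],[33,0]]
[[12,12],[28,18],[37,0]]
[[12,12],[28,18],[37,0]]
[[12,12],[28,18],[37,0]]
[[12,12],[28,18],[37,0]]
[[12,12],[28,18],[37,0],[41,10],[48,0]]
[[12,12],[28,18],[37,6],[41,10],[48,0]]
[[12,12],[28,18],[37,6],[41,10],[48,0]]
[[12,12],[28,18],[37,6],[41,10],[48,12],[49,0]]
[[12,12],[28,18],[37,6],[41,10],[48,12],[49,0]]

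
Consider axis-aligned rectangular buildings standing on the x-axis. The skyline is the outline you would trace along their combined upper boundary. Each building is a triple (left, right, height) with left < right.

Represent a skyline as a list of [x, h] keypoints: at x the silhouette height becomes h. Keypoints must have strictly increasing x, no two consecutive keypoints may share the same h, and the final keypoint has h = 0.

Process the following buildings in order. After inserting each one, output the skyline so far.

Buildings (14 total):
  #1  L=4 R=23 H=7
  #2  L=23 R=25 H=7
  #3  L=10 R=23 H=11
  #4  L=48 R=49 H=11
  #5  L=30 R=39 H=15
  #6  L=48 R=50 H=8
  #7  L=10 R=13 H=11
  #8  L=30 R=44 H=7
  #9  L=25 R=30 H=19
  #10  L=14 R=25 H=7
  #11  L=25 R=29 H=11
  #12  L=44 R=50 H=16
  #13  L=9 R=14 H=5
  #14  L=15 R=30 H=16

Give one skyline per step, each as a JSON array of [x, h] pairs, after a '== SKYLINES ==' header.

== SKYLINES ==
[[4,7],[23,0]]
[[4,7],[25,0]]
[[4,7],[10,11],[23,7],[25,0]]
[[4,7],[10,11],[23,7],[25,0],[48,11],[49,0]]
[[4,7],[10,11],[23,7],[25,0],[30,15],[39,0],[48,11],[49,0]]
[[4,7],[10,11],[23,7],[25,0],[30,15],[39,0],[48,11],[49,8],[50,0]]
[[4,7],[10,11],[23,7],[25,0],[30,15],[39,0],[48,11],[49,8],[50,0]]
[[4,7],[10,11],[23,7],[25,0],[30,15],[39,7],[44,0],[48,11],[49,8],[50,0]]
[[4,7],[10,11],[23,7],[25,19],[30,15],[39,7],[44,0],[48,11],[49,8],[50,0]]
[[4,7],[10,11],[23,7],[25,19],[30,15],[39,7],[44,0],[48,11],[49,8],[50,0]]
[[4,7],[10,11],[23,7],[25,19],[30,15],[39,7],[44,0],[48,11],[49,8],[50,0]]
[[4,7],[10,11],[23,7],[25,19],[30,15],[39,7],[44,16],[50,0]]
[[4,7],[10,11],[23,7],[25,19],[30,15],[39,7],[44,16],[50,0]]
[[4,7],[10,11],[15,16],[25,19],[30,15],[39,7],[44,16],[50,0]]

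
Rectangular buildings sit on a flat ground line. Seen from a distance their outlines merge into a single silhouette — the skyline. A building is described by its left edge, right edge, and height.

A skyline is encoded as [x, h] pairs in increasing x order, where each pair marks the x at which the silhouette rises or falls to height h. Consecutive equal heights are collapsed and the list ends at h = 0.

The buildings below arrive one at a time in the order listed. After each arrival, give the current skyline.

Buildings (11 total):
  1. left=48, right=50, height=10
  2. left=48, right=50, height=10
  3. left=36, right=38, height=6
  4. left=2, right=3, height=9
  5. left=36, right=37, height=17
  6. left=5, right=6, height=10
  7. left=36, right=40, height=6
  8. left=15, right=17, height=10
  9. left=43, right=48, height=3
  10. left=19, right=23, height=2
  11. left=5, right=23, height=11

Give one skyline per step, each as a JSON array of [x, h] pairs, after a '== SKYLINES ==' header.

== SKYLINES ==
[[48,10],[50,0]]
[[48,10],[50,0]]
[[36,6],[38,0],[48,10],[50,0]]
[[2,9],[3,0],[36,6],[38,0],[48,10],[50,0]]
[[2,9],[3,0],[36,17],[37,6],[38,0],[48,10],[50,0]]
[[2,9],[3,0],[5,10],[6,0],[36,17],[37,6],[38,0],[48,10],[50,0]]
[[2,9],[3,0],[5,10],[6,0],[36,17],[37,6],[40,0],[48,10],[50,0]]
[[2,9],[3,0],[5,10],[6,0],[15,10],[17,0],[36,17],[37,6],[40,0],[48,10],[50,0]]
[[2,9],[3,0],[5,10],[6,0],[15,10],[17,0],[36,17],[37,6],[40,0],[43,3],[48,10],[50,0]]
[[2,9],[3,0],[5,10],[6,0],[15,10],[17,0],[19,2],[23,0],[36,17],[37,6],[40,0],[43,3],[48,10],[50,0]]
[[2,9],[3,0],[5,11],[23,0],[36,17],[37,6],[40,0],[43,3],[48,10],[50,0]]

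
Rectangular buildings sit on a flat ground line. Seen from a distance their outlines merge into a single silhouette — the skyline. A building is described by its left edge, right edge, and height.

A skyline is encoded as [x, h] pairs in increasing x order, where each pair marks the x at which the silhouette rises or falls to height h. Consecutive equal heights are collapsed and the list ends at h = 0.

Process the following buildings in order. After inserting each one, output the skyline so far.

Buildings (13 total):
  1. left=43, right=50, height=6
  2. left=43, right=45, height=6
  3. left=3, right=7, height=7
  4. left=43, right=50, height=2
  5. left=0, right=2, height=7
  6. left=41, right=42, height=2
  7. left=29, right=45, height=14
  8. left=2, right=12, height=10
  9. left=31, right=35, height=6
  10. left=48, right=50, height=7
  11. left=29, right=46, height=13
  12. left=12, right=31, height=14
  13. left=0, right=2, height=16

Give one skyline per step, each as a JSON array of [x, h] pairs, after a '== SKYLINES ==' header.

== SKYLINES ==
[[43,6],[50,0]]
[[43,6],[50,0]]
[[3,7],[7,0],[43,6],[50,0]]
[[3,7],[7,0],[43,6],[50,0]]
[[0,7],[2,0],[3,7],[7,0],[43,6],[50,0]]
[[0,7],[2,0],[3,7],[7,0],[41,2],[42,0],[43,6],[50,0]]
[[0,7],[2,0],[3,7],[7,0],[29,14],[45,6],[50,0]]
[[0,7],[2,10],[12,0],[29,14],[45,6],[50,0]]
[[0,7],[2,10],[12,0],[29,14],[45,6],[50,0]]
[[0,7],[2,10],[12,0],[29,14],[45,6],[48,7],[50,0]]
[[0,7],[2,10],[12,0],[29,14],[45,13],[46,6],[48,7],[50,0]]
[[0,7],[2,10],[12,14],[45,13],[46,6],[48,7],[50,0]]
[[0,16],[2,10],[12,14],[45,13],[46,6],[48,7],[50,0]]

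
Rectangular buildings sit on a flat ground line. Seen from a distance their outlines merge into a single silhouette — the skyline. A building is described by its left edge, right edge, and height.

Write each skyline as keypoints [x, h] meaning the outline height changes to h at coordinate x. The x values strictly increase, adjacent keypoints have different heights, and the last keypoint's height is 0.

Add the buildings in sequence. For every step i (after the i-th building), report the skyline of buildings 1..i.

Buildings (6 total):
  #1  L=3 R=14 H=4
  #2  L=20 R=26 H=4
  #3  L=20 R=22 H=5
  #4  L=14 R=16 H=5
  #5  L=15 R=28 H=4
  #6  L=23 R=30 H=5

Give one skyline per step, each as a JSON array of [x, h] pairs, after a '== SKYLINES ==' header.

== SKYLINES ==
[[3,4],[14,0]]
[[3,4],[14,0],[20,4],[26,0]]
[[3,4],[14,0],[20,5],[22,4],[26,0]]
[[3,4],[14,5],[16,0],[20,5],[22,4],[26,0]]
[[3,4],[14,5],[16,4],[20,5],[22,4],[28,0]]
[[3,4],[14,5],[16,4],[20,5],[22,4],[23,5],[30,0]]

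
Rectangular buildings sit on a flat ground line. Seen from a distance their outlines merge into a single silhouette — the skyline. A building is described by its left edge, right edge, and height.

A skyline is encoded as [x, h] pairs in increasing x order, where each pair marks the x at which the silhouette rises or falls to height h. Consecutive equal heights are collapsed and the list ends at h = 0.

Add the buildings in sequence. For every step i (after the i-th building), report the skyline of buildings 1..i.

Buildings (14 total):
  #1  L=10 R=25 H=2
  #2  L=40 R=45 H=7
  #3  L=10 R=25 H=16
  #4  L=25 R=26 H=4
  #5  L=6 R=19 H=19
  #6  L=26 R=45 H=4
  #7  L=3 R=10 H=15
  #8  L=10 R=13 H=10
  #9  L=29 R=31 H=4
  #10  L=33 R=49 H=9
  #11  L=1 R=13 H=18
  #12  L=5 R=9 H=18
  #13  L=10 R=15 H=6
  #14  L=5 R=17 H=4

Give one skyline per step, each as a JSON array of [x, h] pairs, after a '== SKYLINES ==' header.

== SKYLINES ==
[[10,2],[25,0]]
[[10,2],[25,0],[40,7],[45,0]]
[[10,16],[25,0],[40,7],[45,0]]
[[10,16],[25,4],[26,0],[40,7],[45,0]]
[[6,19],[19,16],[25,4],[26,0],[40,7],[45,0]]
[[6,19],[19,16],[25,4],[40,7],[45,0]]
[[3,15],[6,19],[19,16],[25,4],[40,7],[45,0]]
[[3,15],[6,19],[19,16],[25,4],[40,7],[45,0]]
[[3,15],[6,19],[19,16],[25,4],[40,7],[45,0]]
[[3,15],[6,19],[19,16],[25,4],[33,9],[49,0]]
[[1,18],[6,19],[19,16],[25,4],[33,9],[49,0]]
[[1,18],[6,19],[19,16],[25,4],[33,9],[49,0]]
[[1,18],[6,19],[19,16],[25,4],[33,9],[49,0]]
[[1,18],[6,19],[19,16],[25,4],[33,9],[49,0]]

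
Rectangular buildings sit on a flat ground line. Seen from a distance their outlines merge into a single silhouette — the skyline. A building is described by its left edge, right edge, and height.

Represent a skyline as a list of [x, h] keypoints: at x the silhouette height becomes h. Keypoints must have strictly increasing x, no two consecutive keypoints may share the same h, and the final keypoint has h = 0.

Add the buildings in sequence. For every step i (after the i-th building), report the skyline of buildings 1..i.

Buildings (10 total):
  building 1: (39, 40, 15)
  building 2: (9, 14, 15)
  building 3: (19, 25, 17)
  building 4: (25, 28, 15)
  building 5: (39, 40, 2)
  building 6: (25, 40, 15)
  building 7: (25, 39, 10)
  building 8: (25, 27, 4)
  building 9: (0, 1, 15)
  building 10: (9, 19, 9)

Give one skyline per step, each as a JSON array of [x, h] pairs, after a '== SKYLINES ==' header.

== SKYLINES ==
[[39,15],[40,0]]
[[9,15],[14,0],[39,15],[40,0]]
[[9,15],[14,0],[19,17],[25,0],[39,15],[40,0]]
[[9,15],[14,0],[19,17],[25,15],[28,0],[39,15],[40,0]]
[[9,15],[14,0],[19,17],[25,15],[28,0],[39,15],[40,0]]
[[9,15],[14,0],[19,17],[25,15],[40,0]]
[[9,15],[14,0],[19,17],[25,15],[40,0]]
[[9,15],[14,0],[19,17],[25,15],[40,0]]
[[0,15],[1,0],[9,15],[14,0],[19,17],[25,15],[40,0]]
[[0,15],[1,0],[9,15],[14,9],[19,17],[25,15],[40,0]]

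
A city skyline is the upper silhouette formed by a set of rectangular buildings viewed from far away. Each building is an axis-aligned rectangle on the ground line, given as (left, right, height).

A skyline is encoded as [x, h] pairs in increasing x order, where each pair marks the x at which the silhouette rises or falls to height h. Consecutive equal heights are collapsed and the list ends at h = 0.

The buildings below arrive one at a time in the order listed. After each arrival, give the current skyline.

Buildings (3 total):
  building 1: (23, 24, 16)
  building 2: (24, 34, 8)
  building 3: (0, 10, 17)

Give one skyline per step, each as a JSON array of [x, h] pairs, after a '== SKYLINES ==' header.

== SKYLINES ==
[[23,16],[24,0]]
[[23,16],[24,8],[34,0]]
[[0,17],[10,0],[23,16],[24,8],[34,0]]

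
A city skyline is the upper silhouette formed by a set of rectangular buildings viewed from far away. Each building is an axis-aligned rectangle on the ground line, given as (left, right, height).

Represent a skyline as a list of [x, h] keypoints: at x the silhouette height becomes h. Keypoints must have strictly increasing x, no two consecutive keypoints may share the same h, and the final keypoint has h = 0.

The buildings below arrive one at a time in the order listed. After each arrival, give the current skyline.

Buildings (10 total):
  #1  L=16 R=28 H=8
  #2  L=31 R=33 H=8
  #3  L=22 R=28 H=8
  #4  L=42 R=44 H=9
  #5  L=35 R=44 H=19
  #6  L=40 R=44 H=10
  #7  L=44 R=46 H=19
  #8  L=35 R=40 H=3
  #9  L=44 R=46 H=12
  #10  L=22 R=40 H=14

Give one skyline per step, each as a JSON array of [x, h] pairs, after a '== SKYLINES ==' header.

== SKYLINES ==
[[16,8],[28,0]]
[[16,8],[28,0],[31,8],[33,0]]
[[16,8],[28,0],[31,8],[33,0]]
[[16,8],[28,0],[31,8],[33,0],[42,9],[44,0]]
[[16,8],[28,0],[31,8],[33,0],[35,19],[44,0]]
[[16,8],[28,0],[31,8],[33,0],[35,19],[44,0]]
[[16,8],[28,0],[31,8],[33,0],[35,19],[46,0]]
[[16,8],[28,0],[31,8],[33,0],[35,19],[46,0]]
[[16,8],[28,0],[31,8],[33,0],[35,19],[46,0]]
[[16,8],[22,14],[35,19],[46,0]]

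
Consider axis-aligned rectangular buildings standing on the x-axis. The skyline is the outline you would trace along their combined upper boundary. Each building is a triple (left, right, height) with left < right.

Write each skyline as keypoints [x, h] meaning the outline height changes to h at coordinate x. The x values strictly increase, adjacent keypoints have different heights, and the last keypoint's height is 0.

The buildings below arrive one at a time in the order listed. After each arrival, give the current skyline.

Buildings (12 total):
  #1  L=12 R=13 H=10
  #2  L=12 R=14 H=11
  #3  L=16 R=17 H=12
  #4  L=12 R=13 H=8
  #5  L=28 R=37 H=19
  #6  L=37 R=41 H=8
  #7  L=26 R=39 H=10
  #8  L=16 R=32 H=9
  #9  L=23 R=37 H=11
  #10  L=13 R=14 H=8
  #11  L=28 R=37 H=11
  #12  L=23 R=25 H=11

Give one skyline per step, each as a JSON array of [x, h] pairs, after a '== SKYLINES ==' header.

== SKYLINES ==
[[12,10],[13,0]]
[[12,11],[14,0]]
[[12,11],[14,0],[16,12],[17,0]]
[[12,11],[14,0],[16,12],[17,0]]
[[12,11],[14,0],[16,12],[17,0],[28,19],[37,0]]
[[12,11],[14,0],[16,12],[17,0],[28,19],[37,8],[41,0]]
[[12,11],[14,0],[16,12],[17,0],[26,10],[28,19],[37,10],[39,8],[41,0]]
[[12,11],[14,0],[16,12],[17,9],[26,10],[28,19],[37,10],[39,8],[41,0]]
[[12,11],[14,0],[16,12],[17,9],[23,11],[28,19],[37,10],[39,8],[41,0]]
[[12,11],[14,0],[16,12],[17,9],[23,11],[28,19],[37,10],[39,8],[41,0]]
[[12,11],[14,0],[16,12],[17,9],[23,11],[28,19],[37,10],[39,8],[41,0]]
[[12,11],[14,0],[16,12],[17,9],[23,11],[28,19],[37,10],[39,8],[41,0]]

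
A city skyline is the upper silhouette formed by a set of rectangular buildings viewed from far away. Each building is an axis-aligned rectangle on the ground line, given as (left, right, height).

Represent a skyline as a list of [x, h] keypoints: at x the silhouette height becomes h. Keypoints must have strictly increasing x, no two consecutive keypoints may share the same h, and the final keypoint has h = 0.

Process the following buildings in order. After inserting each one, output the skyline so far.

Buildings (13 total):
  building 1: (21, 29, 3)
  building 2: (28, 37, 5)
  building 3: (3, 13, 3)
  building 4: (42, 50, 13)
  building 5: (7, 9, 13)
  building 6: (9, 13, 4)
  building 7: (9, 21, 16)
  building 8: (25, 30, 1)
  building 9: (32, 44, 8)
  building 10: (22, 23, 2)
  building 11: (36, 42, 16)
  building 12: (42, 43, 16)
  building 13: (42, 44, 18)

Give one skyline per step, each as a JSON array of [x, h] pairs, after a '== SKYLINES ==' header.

== SKYLINES ==
[[21,3],[29,0]]
[[21,3],[28,5],[37,0]]
[[3,3],[13,0],[21,3],[28,5],[37,0]]
[[3,3],[13,0],[21,3],[28,5],[37,0],[42,13],[50,0]]
[[3,3],[7,13],[9,3],[13,0],[21,3],[28,5],[37,0],[42,13],[50,0]]
[[3,3],[7,13],[9,4],[13,0],[21,3],[28,5],[37,0],[42,13],[50,0]]
[[3,3],[7,13],[9,16],[21,3],[28,5],[37,0],[42,13],[50,0]]
[[3,3],[7,13],[9,16],[21,3],[28,5],[37,0],[42,13],[50,0]]
[[3,3],[7,13],[9,16],[21,3],[28,5],[32,8],[42,13],[50,0]]
[[3,3],[7,13],[9,16],[21,3],[28,5],[32,8],[42,13],[50,0]]
[[3,3],[7,13],[9,16],[21,3],[28,5],[32,8],[36,16],[42,13],[50,0]]
[[3,3],[7,13],[9,16],[21,3],[28,5],[32,8],[36,16],[43,13],[50,0]]
[[3,3],[7,13],[9,16],[21,3],[28,5],[32,8],[36,16],[42,18],[44,13],[50,0]]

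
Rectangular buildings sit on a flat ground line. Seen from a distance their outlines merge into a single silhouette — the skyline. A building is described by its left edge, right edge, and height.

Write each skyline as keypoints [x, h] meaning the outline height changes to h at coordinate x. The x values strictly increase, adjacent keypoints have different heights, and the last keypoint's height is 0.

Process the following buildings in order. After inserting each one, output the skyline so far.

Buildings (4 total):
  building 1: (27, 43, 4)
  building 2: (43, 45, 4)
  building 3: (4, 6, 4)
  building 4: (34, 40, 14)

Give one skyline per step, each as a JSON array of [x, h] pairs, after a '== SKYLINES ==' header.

== SKYLINES ==
[[27,4],[43,0]]
[[27,4],[45,0]]
[[4,4],[6,0],[27,4],[45,0]]
[[4,4],[6,0],[27,4],[34,14],[40,4],[45,0]]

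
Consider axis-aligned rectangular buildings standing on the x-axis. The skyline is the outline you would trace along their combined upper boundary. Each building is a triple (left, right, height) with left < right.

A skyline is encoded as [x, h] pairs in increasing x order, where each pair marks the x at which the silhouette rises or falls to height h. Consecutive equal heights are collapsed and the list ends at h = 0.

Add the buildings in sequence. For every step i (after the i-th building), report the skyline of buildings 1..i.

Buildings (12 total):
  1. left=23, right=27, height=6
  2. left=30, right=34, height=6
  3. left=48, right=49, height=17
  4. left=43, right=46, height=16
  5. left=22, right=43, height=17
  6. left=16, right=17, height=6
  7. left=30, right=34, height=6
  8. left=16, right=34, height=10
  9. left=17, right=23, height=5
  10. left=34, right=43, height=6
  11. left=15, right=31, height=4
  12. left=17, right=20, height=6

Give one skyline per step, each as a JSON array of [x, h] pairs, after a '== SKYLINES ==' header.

== SKYLINES ==
[[23,6],[27,0]]
[[23,6],[27,0],[30,6],[34,0]]
[[23,6],[27,0],[30,6],[34,0],[48,17],[49,0]]
[[23,6],[27,0],[30,6],[34,0],[43,16],[46,0],[48,17],[49,0]]
[[22,17],[43,16],[46,0],[48,17],[49,0]]
[[16,6],[17,0],[22,17],[43,16],[46,0],[48,17],[49,0]]
[[16,6],[17,0],[22,17],[43,16],[46,0],[48,17],[49,0]]
[[16,10],[22,17],[43,16],[46,0],[48,17],[49,0]]
[[16,10],[22,17],[43,16],[46,0],[48,17],[49,0]]
[[16,10],[22,17],[43,16],[46,0],[48,17],[49,0]]
[[15,4],[16,10],[22,17],[43,16],[46,0],[48,17],[49,0]]
[[15,4],[16,10],[22,17],[43,16],[46,0],[48,17],[49,0]]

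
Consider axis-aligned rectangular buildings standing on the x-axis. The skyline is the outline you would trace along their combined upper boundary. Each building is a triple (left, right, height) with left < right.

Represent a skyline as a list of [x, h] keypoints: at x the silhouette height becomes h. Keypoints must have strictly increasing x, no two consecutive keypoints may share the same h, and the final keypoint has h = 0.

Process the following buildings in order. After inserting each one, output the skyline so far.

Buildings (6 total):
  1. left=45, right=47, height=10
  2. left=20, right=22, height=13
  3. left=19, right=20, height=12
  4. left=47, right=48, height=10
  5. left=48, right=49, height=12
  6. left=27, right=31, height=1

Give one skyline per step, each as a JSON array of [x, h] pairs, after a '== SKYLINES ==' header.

== SKYLINES ==
[[45,10],[47,0]]
[[20,13],[22,0],[45,10],[47,0]]
[[19,12],[20,13],[22,0],[45,10],[47,0]]
[[19,12],[20,13],[22,0],[45,10],[48,0]]
[[19,12],[20,13],[22,0],[45,10],[48,12],[49,0]]
[[19,12],[20,13],[22,0],[27,1],[31,0],[45,10],[48,12],[49,0]]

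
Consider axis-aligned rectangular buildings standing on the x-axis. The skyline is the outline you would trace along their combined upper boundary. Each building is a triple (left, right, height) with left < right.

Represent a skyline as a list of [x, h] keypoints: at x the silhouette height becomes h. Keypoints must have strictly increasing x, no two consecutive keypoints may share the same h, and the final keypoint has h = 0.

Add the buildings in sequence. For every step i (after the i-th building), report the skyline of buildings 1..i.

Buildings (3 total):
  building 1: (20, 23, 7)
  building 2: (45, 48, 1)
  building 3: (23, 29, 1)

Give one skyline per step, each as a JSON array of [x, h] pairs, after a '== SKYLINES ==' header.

== SKYLINES ==
[[20,7],[23,0]]
[[20,7],[23,0],[45,1],[48,0]]
[[20,7],[23,1],[29,0],[45,1],[48,0]]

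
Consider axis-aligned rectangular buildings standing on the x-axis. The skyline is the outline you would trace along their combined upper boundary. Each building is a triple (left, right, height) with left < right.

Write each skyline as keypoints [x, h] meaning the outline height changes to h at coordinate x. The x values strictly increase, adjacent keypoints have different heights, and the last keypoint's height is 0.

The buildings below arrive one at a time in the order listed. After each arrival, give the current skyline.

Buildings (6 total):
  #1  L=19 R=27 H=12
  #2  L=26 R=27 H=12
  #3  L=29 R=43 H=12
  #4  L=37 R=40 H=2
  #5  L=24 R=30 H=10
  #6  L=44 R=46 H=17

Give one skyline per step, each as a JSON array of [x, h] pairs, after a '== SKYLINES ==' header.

== SKYLINES ==
[[19,12],[27,0]]
[[19,12],[27,0]]
[[19,12],[27,0],[29,12],[43,0]]
[[19,12],[27,0],[29,12],[43,0]]
[[19,12],[27,10],[29,12],[43,0]]
[[19,12],[27,10],[29,12],[43,0],[44,17],[46,0]]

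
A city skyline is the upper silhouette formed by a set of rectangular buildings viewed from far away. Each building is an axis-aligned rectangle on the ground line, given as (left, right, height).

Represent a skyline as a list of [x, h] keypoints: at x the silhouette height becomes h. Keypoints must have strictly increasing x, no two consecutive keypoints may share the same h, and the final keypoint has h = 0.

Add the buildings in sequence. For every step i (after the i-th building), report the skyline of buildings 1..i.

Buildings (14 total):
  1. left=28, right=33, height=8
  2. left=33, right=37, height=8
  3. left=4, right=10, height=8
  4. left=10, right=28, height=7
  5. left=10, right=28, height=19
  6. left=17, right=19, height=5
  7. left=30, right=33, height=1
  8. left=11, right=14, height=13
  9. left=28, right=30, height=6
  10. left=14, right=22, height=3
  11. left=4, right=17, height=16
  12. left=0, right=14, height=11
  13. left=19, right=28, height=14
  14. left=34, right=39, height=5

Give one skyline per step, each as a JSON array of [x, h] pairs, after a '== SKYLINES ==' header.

== SKYLINES ==
[[28,8],[33,0]]
[[28,8],[37,0]]
[[4,8],[10,0],[28,8],[37,0]]
[[4,8],[10,7],[28,8],[37,0]]
[[4,8],[10,19],[28,8],[37,0]]
[[4,8],[10,19],[28,8],[37,0]]
[[4,8],[10,19],[28,8],[37,0]]
[[4,8],[10,19],[28,8],[37,0]]
[[4,8],[10,19],[28,8],[37,0]]
[[4,8],[10,19],[28,8],[37,0]]
[[4,16],[10,19],[28,8],[37,0]]
[[0,11],[4,16],[10,19],[28,8],[37,0]]
[[0,11],[4,16],[10,19],[28,8],[37,0]]
[[0,11],[4,16],[10,19],[28,8],[37,5],[39,0]]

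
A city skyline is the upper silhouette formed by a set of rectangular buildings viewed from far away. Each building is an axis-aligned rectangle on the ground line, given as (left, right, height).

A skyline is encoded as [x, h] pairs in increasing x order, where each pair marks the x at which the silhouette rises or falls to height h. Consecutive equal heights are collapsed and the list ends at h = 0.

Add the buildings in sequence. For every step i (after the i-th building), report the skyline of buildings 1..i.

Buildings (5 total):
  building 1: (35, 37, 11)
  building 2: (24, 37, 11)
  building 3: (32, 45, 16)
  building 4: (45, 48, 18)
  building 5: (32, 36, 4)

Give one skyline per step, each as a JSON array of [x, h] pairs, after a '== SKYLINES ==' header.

== SKYLINES ==
[[35,11],[37,0]]
[[24,11],[37,0]]
[[24,11],[32,16],[45,0]]
[[24,11],[32,16],[45,18],[48,0]]
[[24,11],[32,16],[45,18],[48,0]]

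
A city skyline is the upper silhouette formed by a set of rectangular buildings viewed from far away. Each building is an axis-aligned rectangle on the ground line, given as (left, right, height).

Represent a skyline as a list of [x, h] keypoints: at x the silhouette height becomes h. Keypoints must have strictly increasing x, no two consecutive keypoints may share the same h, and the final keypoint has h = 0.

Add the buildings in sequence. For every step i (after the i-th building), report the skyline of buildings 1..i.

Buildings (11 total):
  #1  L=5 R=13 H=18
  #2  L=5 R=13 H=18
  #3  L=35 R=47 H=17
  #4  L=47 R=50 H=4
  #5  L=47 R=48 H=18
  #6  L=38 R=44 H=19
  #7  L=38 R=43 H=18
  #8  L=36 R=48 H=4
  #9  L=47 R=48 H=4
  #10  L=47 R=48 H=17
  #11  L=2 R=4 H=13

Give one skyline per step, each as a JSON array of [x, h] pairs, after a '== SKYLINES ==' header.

== SKYLINES ==
[[5,18],[13,0]]
[[5,18],[13,0]]
[[5,18],[13,0],[35,17],[47,0]]
[[5,18],[13,0],[35,17],[47,4],[50,0]]
[[5,18],[13,0],[35,17],[47,18],[48,4],[50,0]]
[[5,18],[13,0],[35,17],[38,19],[44,17],[47,18],[48,4],[50,0]]
[[5,18],[13,0],[35,17],[38,19],[44,17],[47,18],[48,4],[50,0]]
[[5,18],[13,0],[35,17],[38,19],[44,17],[47,18],[48,4],[50,0]]
[[5,18],[13,0],[35,17],[38,19],[44,17],[47,18],[48,4],[50,0]]
[[5,18],[13,0],[35,17],[38,19],[44,17],[47,18],[48,4],[50,0]]
[[2,13],[4,0],[5,18],[13,0],[35,17],[38,19],[44,17],[47,18],[48,4],[50,0]]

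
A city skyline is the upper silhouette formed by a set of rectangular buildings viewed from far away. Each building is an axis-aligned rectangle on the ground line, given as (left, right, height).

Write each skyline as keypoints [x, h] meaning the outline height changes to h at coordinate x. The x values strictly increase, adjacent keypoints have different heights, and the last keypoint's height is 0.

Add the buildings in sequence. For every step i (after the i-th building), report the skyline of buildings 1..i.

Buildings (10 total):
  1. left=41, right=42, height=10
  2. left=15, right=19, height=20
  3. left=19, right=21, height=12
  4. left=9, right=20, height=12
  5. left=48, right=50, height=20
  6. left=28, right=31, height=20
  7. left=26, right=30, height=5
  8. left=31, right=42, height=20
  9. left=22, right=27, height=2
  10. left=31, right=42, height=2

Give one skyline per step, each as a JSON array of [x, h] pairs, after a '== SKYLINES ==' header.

== SKYLINES ==
[[41,10],[42,0]]
[[15,20],[19,0],[41,10],[42,0]]
[[15,20],[19,12],[21,0],[41,10],[42,0]]
[[9,12],[15,20],[19,12],[21,0],[41,10],[42,0]]
[[9,12],[15,20],[19,12],[21,0],[41,10],[42,0],[48,20],[50,0]]
[[9,12],[15,20],[19,12],[21,0],[28,20],[31,0],[41,10],[42,0],[48,20],[50,0]]
[[9,12],[15,20],[19,12],[21,0],[26,5],[28,20],[31,0],[41,10],[42,0],[48,20],[50,0]]
[[9,12],[15,20],[19,12],[21,0],[26,5],[28,20],[42,0],[48,20],[50,0]]
[[9,12],[15,20],[19,12],[21,0],[22,2],[26,5],[28,20],[42,0],[48,20],[50,0]]
[[9,12],[15,20],[19,12],[21,0],[22,2],[26,5],[28,20],[42,0],[48,20],[50,0]]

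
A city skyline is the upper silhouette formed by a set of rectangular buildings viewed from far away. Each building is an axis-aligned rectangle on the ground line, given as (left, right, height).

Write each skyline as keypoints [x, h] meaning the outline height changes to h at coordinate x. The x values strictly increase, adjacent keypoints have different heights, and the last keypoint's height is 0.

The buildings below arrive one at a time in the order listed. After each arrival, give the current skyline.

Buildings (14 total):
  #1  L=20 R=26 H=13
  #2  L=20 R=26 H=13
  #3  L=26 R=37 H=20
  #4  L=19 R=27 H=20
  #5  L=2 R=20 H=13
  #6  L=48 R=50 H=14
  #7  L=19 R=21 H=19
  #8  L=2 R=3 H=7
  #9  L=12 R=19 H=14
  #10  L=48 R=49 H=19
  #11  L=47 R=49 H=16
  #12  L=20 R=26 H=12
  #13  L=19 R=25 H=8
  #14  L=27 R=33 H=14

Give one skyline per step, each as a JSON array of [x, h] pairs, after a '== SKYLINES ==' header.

== SKYLINES ==
[[20,13],[26,0]]
[[20,13],[26,0]]
[[20,13],[26,20],[37,0]]
[[19,20],[37,0]]
[[2,13],[19,20],[37,0]]
[[2,13],[19,20],[37,0],[48,14],[50,0]]
[[2,13],[19,20],[37,0],[48,14],[50,0]]
[[2,13],[19,20],[37,0],[48,14],[50,0]]
[[2,13],[12,14],[19,20],[37,0],[48,14],[50,0]]
[[2,13],[12,14],[19,20],[37,0],[48,19],[49,14],[50,0]]
[[2,13],[12,14],[19,20],[37,0],[47,16],[48,19],[49,14],[50,0]]
[[2,13],[12,14],[19,20],[37,0],[47,16],[48,19],[49,14],[50,0]]
[[2,13],[12,14],[19,20],[37,0],[47,16],[48,19],[49,14],[50,0]]
[[2,13],[12,14],[19,20],[37,0],[47,16],[48,19],[49,14],[50,0]]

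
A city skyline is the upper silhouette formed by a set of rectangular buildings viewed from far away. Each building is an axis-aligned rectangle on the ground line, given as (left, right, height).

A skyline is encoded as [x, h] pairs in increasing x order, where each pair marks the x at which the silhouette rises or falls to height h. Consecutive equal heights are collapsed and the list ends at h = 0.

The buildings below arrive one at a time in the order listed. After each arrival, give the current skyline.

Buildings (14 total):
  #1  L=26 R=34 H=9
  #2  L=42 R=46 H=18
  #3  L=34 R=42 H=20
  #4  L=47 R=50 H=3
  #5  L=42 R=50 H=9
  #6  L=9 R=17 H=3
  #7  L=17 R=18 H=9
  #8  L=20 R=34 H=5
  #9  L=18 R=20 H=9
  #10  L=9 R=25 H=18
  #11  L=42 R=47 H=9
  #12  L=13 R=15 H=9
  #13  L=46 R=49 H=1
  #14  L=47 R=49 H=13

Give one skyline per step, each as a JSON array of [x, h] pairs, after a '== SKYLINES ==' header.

== SKYLINES ==
[[26,9],[34,0]]
[[26,9],[34,0],[42,18],[46,0]]
[[26,9],[34,20],[42,18],[46,0]]
[[26,9],[34,20],[42,18],[46,0],[47,3],[50,0]]
[[26,9],[34,20],[42,18],[46,9],[50,0]]
[[9,3],[17,0],[26,9],[34,20],[42,18],[46,9],[50,0]]
[[9,3],[17,9],[18,0],[26,9],[34,20],[42,18],[46,9],[50,0]]
[[9,3],[17,9],[18,0],[20,5],[26,9],[34,20],[42,18],[46,9],[50,0]]
[[9,3],[17,9],[20,5],[26,9],[34,20],[42,18],[46,9],[50,0]]
[[9,18],[25,5],[26,9],[34,20],[42,18],[46,9],[50,0]]
[[9,18],[25,5],[26,9],[34,20],[42,18],[46,9],[50,0]]
[[9,18],[25,5],[26,9],[34,20],[42,18],[46,9],[50,0]]
[[9,18],[25,5],[26,9],[34,20],[42,18],[46,9],[50,0]]
[[9,18],[25,5],[26,9],[34,20],[42,18],[46,9],[47,13],[49,9],[50,0]]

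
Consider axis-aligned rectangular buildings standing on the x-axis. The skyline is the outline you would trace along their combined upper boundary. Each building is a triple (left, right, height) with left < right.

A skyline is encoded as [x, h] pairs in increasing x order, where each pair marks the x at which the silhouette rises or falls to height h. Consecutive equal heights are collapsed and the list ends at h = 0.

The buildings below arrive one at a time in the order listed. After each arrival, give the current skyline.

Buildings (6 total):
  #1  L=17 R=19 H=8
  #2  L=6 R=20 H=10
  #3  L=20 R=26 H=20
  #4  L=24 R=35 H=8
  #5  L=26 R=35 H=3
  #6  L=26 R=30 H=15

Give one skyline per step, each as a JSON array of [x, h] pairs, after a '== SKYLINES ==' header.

== SKYLINES ==
[[17,8],[19,0]]
[[6,10],[20,0]]
[[6,10],[20,20],[26,0]]
[[6,10],[20,20],[26,8],[35,0]]
[[6,10],[20,20],[26,8],[35,0]]
[[6,10],[20,20],[26,15],[30,8],[35,0]]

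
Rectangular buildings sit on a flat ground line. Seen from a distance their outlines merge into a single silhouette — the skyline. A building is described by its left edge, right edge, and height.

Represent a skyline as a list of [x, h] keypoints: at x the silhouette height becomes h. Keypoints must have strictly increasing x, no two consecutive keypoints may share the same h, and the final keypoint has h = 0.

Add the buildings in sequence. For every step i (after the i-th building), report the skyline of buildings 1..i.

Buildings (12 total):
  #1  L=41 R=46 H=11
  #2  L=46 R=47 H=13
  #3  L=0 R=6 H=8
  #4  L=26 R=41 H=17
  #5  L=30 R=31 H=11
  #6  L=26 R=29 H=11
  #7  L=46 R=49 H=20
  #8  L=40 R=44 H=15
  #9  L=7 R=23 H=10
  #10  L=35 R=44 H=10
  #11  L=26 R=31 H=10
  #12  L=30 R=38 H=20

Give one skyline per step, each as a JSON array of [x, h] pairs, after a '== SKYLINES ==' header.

== SKYLINES ==
[[41,11],[46,0]]
[[41,11],[46,13],[47,0]]
[[0,8],[6,0],[41,11],[46,13],[47,0]]
[[0,8],[6,0],[26,17],[41,11],[46,13],[47,0]]
[[0,8],[6,0],[26,17],[41,11],[46,13],[47,0]]
[[0,8],[6,0],[26,17],[41,11],[46,13],[47,0]]
[[0,8],[6,0],[26,17],[41,11],[46,20],[49,0]]
[[0,8],[6,0],[26,17],[41,15],[44,11],[46,20],[49,0]]
[[0,8],[6,0],[7,10],[23,0],[26,17],[41,15],[44,11],[46,20],[49,0]]
[[0,8],[6,0],[7,10],[23,0],[26,17],[41,15],[44,11],[46,20],[49,0]]
[[0,8],[6,0],[7,10],[23,0],[26,17],[41,15],[44,11],[46,20],[49,0]]
[[0,8],[6,0],[7,10],[23,0],[26,17],[30,20],[38,17],[41,15],[44,11],[46,20],[49,0]]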